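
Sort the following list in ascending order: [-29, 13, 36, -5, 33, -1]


Original list: [-29, 13, 36, -5, 33, -1]
Repeatedly take the smallest remaining element:
  Remaining [-29, 13, 36, -5, 33, -1] -> smallest is -29
  Remaining [13, 36, -5, 33, -1] -> smallest is -5
  Remaining [13, 36, 33, -1] -> smallest is -1
  Remaining [13, 36, 33] -> smallest is 13
  Remaining [36, 33] -> smallest is 33
  Remaining [36] -> smallest is 36
Collecting the picks in order gives the sorted list.
Final answer: [-29, -5, -1, 13, 33, 36]


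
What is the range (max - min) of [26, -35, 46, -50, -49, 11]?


Maximum value: 46
Minimum value: -50
Range = 46 - (-50) = 96
Final answer: 96


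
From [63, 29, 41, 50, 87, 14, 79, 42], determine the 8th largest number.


Sort descending: [87, 79, 63, 50, 42, 41, 29, 14]
The 8th element (1-indexed) is at index 7.
Value = 14
Final answer: 14


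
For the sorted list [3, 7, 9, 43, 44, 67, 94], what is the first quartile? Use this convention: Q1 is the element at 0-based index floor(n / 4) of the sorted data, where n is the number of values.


The list has n = 7 elements.
Q1 index = floor(7 / 4) = floor(1.75) = 1
Counting from index 0 in the sorted data, the element at index 1 is 7.
Final answer: 7


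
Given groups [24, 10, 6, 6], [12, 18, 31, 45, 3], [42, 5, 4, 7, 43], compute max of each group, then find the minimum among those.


Find max of each group:
  Group 1: [24, 10, 6, 6] -> max = 24
  Group 2: [12, 18, 31, 45, 3] -> max = 45
  Group 3: [42, 5, 4, 7, 43] -> max = 43
Maxes: [24, 45, 43]
Minimum of maxes = 24
Final answer: 24


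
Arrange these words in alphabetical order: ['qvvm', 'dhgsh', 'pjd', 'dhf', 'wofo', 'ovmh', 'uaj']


Compare strings character by character (the first differing letter decides):
  'dhf' < 'dhgsh' since 'f' < 'g' at position 3
  'dhgsh' < 'ovmh' since 'd' < 'o' at position 1
  'ovmh' < 'pjd' since 'o' < 'p' at position 1
  'pjd' < 'qvvm' since 'p' < 'q' at position 1
  'qvvm' < 'uaj' since 'q' < 'u' at position 1
  'uaj' < 'wofo' since 'u' < 'w' at position 1
Chaining these comparisons gives the alphabetical order.
Final answer: ['dhf', 'dhgsh', 'ovmh', 'pjd', 'qvvm', 'uaj', 'wofo']


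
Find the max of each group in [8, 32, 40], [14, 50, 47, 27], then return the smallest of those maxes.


Find max of each group:
  Group 1: [8, 32, 40] -> max = 40
  Group 2: [14, 50, 47, 27] -> max = 50
Maxes: [40, 50]
Minimum of maxes = 40
Final answer: 40


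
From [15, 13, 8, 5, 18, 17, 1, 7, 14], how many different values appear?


List all unique values:
Distinct values: [1, 5, 7, 8, 13, 14, 15, 17, 18]
Count = 9
Final answer: 9


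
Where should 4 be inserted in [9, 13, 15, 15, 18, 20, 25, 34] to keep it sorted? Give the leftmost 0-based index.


List is sorted: [9, 13, 15, 15, 18, 20, 25, 34]
We need the leftmost position where 4 can be inserted, i.e. the first index whose element is >= 4 (or the end of the list if none is).
Binary search with low=0, high=8 (0-based indices):
  low=0, high=8, mid=4: a[4]=18 >= 4, so high = 4
  low=0, high=4, mid=2: a[2]=15 >= 4, so high = 2
  low=0, high=2, mid=1: a[1]=13 >= 4, so high = 1
  low=0, high=1, mid=0: a[0]=9 >= 4, so high = 0
Now low = high = 0, so the insertion index is 0.
Final answer: 0


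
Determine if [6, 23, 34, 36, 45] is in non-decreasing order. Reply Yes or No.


Check consecutive pairs:
  6 <= 23? True
  23 <= 34? True
  34 <= 36? True
  36 <= 45? True
Every consecutive pair is in order, so the list is non-decreasing.
Final answer: Yes


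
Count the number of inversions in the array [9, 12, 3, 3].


For each element, count the later elements that are smaller than it:
  9 (index 0): smaller elements after it = [3, 3] -> 2
  12 (index 1): smaller elements after it = [3, 3] -> 2
  3 (index 2): smaller elements after it = [] -> 0
Total inversions = 2 + 2 + 0 = 4
Final answer: 4


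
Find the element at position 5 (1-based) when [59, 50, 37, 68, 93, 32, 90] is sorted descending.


Sort descending: [93, 90, 68, 59, 50, 37, 32]
The 5th element (1-indexed) is at index 4.
Value = 50
Final answer: 50


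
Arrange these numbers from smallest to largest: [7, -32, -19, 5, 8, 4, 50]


Original list: [7, -32, -19, 5, 8, 4, 50]
Repeatedly take the smallest remaining element:
  Remaining [7, -32, -19, 5, 8, 4, 50] -> smallest is -32
  Remaining [7, -19, 5, 8, 4, 50] -> smallest is -19
  Remaining [7, 5, 8, 4, 50] -> smallest is 4
  Remaining [7, 5, 8, 50] -> smallest is 5
  Remaining [7, 8, 50] -> smallest is 7
  Remaining [8, 50] -> smallest is 8
  Remaining [50] -> smallest is 50
Collecting the picks in order gives the sorted list.
Final answer: [-32, -19, 4, 5, 7, 8, 50]


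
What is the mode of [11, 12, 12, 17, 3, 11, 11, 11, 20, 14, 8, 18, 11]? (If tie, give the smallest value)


Count the frequency of each value:
  3 appears 1 time(s)
  8 appears 1 time(s)
  11 appears 5 time(s)
  12 appears 2 time(s)
  14 appears 1 time(s)
  17 appears 1 time(s)
  18 appears 1 time(s)
  20 appears 1 time(s)
Maximum frequency is 5.
Only 11 reaches that frequency, so it is the mode.
Final answer: 11


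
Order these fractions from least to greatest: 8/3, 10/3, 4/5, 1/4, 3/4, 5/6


Convert to decimal for comparison:
  8/3 = 2.6667
  10/3 = 3.3333
  4/5 = 0.8
  1/4 = 0.25
  3/4 = 0.75
  5/6 = 0.8333
Decimals in increasing order: 0.25 < 0.75 < 0.8 < 0.8333 < 2.6667 < 3.3333
Writing each back as its fraction gives the sorted order.
Final answer: 1/4, 3/4, 4/5, 5/6, 8/3, 10/3


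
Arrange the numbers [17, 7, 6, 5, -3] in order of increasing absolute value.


Compute absolute values:
  |17| = 17
  |7| = 7
  |6| = 6
  |5| = 5
  |-3| = 3
Absolute values in increasing order: 3 < 5 < 6 < 7 < 17
Listing the original numbers in that order gives the answer.
Final answer: [-3, 5, 6, 7, 17]


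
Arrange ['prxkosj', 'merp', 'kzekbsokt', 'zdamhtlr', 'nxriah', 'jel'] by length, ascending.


Compute lengths:
  'prxkosj' has length 7
  'merp' has length 4
  'kzekbsokt' has length 9
  'zdamhtlr' has length 8
  'nxriah' has length 6
  'jel' has length 3
Lengths in increasing order: 3 < 4 < 6 < 7 < 8 < 9
Listing the words in that order gives the answer.
Final answer: ['jel', 'merp', 'nxriah', 'prxkosj', 'zdamhtlr', 'kzekbsokt']


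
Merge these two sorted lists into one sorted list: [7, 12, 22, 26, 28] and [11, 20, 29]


List A: [7, 12, 22, 26, 28]
List B: [11, 20, 29]
Repeatedly compare the front elements and take the smaller:
  7 vs 11 -> take 7
  12 vs 11 -> take 11
  12 vs 20 -> take 12
  22 vs 20 -> take 20
  22 vs 29 -> take 22
  26 vs 29 -> take 26
  28 vs 29 -> take 28
  A is exhausted; append the rest of B: [29]
Final answer: [7, 11, 12, 20, 22, 26, 28, 29]


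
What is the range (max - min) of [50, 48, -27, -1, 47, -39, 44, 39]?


Maximum value: 50
Minimum value: -39
Range = 50 - (-39) = 89
Final answer: 89


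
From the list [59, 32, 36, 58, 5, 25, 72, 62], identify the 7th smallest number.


Sort ascending: [5, 25, 32, 36, 58, 59, 62, 72]
The 7th element (1-indexed) is at index 6.
Value = 62
Final answer: 62


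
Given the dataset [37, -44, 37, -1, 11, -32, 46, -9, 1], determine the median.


First, sort the list: [-44, -32, -9, -1, 1, 11, 37, 37, 46]
The list has 9 elements (odd count).
The middle index is 4 (0-based), and the element there is 1.
Final answer: 1


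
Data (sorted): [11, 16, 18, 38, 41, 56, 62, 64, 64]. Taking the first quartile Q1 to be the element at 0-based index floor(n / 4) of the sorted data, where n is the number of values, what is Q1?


The list has n = 9 elements.
Q1 index = floor(9 / 4) = floor(2.25) = 2
Counting from index 0 in the sorted data, the element at index 2 is 18.
Final answer: 18


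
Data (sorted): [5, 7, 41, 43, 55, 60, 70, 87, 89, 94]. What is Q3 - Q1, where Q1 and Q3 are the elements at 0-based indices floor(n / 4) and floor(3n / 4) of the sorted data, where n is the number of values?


The data has n = 10 elements.
Q1 index = floor(10 / 4) = floor(2.5) = 2; Q3 index = floor(3 * 10 / 4) = floor(7.5) = 7
Q1 = element at index 2 = 41
Q3 = element at index 7 = 87
IQR = 87 - 41 = 46
Final answer: 46


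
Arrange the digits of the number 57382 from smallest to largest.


The number 57382 has digits: 5, 7, 3, 8, 2
Sorted: 2, 3, 5, 7, 8
Joining the sorted digits gives the result.
Final answer: 23578


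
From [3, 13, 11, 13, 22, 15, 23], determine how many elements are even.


Check each element:
  3 is odd
  13 is odd
  11 is odd
  13 is odd
  22 is even
  15 is odd
  23 is odd
Evens: [22]
Count of evens = 1
Final answer: 1


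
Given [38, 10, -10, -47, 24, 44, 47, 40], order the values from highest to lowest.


Original list: [38, 10, -10, -47, 24, 44, 47, 40]
Repeatedly take the largest remaining element:
  Remaining [38, 10, -10, -47, 24, 44, 47, 40] -> largest is 47
  Remaining [38, 10, -10, -47, 24, 44, 40] -> largest is 44
  Remaining [38, 10, -10, -47, 24, 40] -> largest is 40
  Remaining [38, 10, -10, -47, 24] -> largest is 38
  Remaining [10, -10, -47, 24] -> largest is 24
  Remaining [10, -10, -47] -> largest is 10
  Remaining [-10, -47] -> largest is -10
  Remaining [-47] -> largest is -47
Collecting the picks in order gives the descending list.
Final answer: [47, 44, 40, 38, 24, 10, -10, -47]


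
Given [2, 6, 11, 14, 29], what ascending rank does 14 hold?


Sort ascending: [2, 6, 11, 14, 29]
Find 14 in the sorted list.
14 is at position 4 (1-indexed).
Final answer: 4


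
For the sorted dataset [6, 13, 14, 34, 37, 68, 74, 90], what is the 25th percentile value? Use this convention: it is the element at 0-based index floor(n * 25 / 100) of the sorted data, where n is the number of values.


The dataset has n = 8 elements.
Index = floor(8 * 25 / 100) = floor(200 / 100) = floor(2) = 2
Counting from index 0 in the sorted data, the element at index 2 is 14.
Final answer: 14


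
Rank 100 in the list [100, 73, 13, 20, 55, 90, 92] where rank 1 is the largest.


Sort descending: [100, 92, 90, 73, 55, 20, 13]
Find 100 in the sorted list.
100 is at position 1.
Final answer: 1


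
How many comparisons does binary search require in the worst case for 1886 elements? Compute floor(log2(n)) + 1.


Binary search halves the search space each step.
Maximum comparisons = floor(log2(1886)) + 1
log2(1886) = 10.8811
floor(log2(1886)) = 10, so 10 + 1 = 11
Final answer: 11


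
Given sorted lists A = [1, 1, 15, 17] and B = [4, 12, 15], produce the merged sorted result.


List A: [1, 1, 15, 17]
List B: [4, 12, 15]
Repeatedly compare the front elements and take the smaller:
  1 vs 4 -> take 1
  1 vs 4 -> take 1
  15 vs 4 -> take 4
  15 vs 12 -> take 12
  15 vs 15 -> take 15
  17 vs 15 -> take 15
  B is exhausted; append the rest of A: [17]
Final answer: [1, 1, 4, 12, 15, 15, 17]


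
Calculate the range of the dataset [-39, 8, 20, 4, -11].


Maximum value: 20
Minimum value: -39
Range = 20 - (-39) = 59
Final answer: 59


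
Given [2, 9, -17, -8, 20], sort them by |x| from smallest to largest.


Compute absolute values:
  |2| = 2
  |9| = 9
  |-17| = 17
  |-8| = 8
  |20| = 20
Absolute values in increasing order: 2 < 8 < 9 < 17 < 20
Listing the original numbers in that order gives the answer.
Final answer: [2, -8, 9, -17, 20]


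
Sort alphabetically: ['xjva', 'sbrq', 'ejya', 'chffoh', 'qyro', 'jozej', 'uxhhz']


Compare strings character by character (the first differing letter decides):
  'chffoh' < 'ejya' since 'c' < 'e' at position 1
  'ejya' < 'jozej' since 'e' < 'j' at position 1
  'jozej' < 'qyro' since 'j' < 'q' at position 1
  'qyro' < 'sbrq' since 'q' < 's' at position 1
  'sbrq' < 'uxhhz' since 's' < 'u' at position 1
  'uxhhz' < 'xjva' since 'u' < 'x' at position 1
Chaining these comparisons gives the alphabetical order.
Final answer: ['chffoh', 'ejya', 'jozej', 'qyro', 'sbrq', 'uxhhz', 'xjva']


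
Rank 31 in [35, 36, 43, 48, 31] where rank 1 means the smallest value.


Sort ascending: [31, 35, 36, 43, 48]
Find 31 in the sorted list.
31 is at position 1 (1-indexed).
Final answer: 1


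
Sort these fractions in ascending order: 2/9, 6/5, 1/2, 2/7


Convert to decimal for comparison:
  2/9 = 0.2222
  6/5 = 1.2
  1/2 = 0.5
  2/7 = 0.2857
Decimals in increasing order: 0.2222 < 0.2857 < 0.5 < 1.2
Writing each back as its fraction gives the sorted order.
Final answer: 2/9, 2/7, 1/2, 6/5


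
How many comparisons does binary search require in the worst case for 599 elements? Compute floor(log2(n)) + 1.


Binary search halves the search space each step.
Maximum comparisons = floor(log2(599)) + 1
log2(599) = 9.2264
floor(log2(599)) = 9, so 9 + 1 = 10
Final answer: 10


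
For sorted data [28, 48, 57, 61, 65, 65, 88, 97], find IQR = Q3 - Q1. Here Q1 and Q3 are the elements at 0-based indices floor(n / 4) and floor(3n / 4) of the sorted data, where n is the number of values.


The data has n = 8 elements.
Q1 index = floor(8 / 4) = floor(2) = 2; Q3 index = floor(3 * 8 / 4) = floor(6) = 6
Q1 = element at index 2 = 57
Q3 = element at index 6 = 88
IQR = 88 - 57 = 31
Final answer: 31


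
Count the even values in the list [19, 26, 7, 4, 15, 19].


Check each element:
  19 is odd
  26 is even
  7 is odd
  4 is even
  15 is odd
  19 is odd
Evens: [26, 4]
Count of evens = 2
Final answer: 2


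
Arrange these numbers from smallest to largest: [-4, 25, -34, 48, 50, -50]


Original list: [-4, 25, -34, 48, 50, -50]
Repeatedly take the smallest remaining element:
  Remaining [-4, 25, -34, 48, 50, -50] -> smallest is -50
  Remaining [-4, 25, -34, 48, 50] -> smallest is -34
  Remaining [-4, 25, 48, 50] -> smallest is -4
  Remaining [25, 48, 50] -> smallest is 25
  Remaining [48, 50] -> smallest is 48
  Remaining [50] -> smallest is 50
Collecting the picks in order gives the sorted list.
Final answer: [-50, -34, -4, 25, 48, 50]


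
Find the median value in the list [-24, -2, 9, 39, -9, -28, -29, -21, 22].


First, sort the list: [-29, -28, -24, -21, -9, -2, 9, 22, 39]
The list has 9 elements (odd count).
The middle index is 4 (0-based), and the element there is -9.
Final answer: -9


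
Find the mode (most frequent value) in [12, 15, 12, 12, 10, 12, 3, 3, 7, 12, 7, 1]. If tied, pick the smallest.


Count the frequency of each value:
  1 appears 1 time(s)
  3 appears 2 time(s)
  7 appears 2 time(s)
  10 appears 1 time(s)
  12 appears 5 time(s)
  15 appears 1 time(s)
Maximum frequency is 5.
Only 12 reaches that frequency, so it is the mode.
Final answer: 12


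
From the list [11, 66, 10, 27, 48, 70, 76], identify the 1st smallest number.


Sort ascending: [10, 11, 27, 48, 66, 70, 76]
The 1st element (1-indexed) is at index 0.
Value = 10
Final answer: 10


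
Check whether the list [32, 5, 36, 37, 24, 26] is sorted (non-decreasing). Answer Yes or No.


Check consecutive pairs:
  32 <= 5? False
  5 <= 36? True
  36 <= 37? True
  37 <= 24? False
  24 <= 26? True
2 consecutive pair(s) are out of order, so the list is not sorted.
Final answer: No


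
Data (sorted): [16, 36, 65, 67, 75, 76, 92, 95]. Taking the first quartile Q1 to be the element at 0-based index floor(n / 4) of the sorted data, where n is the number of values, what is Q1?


The list has n = 8 elements.
Q1 index = floor(8 / 4) = floor(2) = 2
Counting from index 0 in the sorted data, the element at index 2 is 65.
Final answer: 65


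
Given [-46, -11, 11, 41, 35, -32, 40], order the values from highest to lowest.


Original list: [-46, -11, 11, 41, 35, -32, 40]
Repeatedly take the largest remaining element:
  Remaining [-46, -11, 11, 41, 35, -32, 40] -> largest is 41
  Remaining [-46, -11, 11, 35, -32, 40] -> largest is 40
  Remaining [-46, -11, 11, 35, -32] -> largest is 35
  Remaining [-46, -11, 11, -32] -> largest is 11
  Remaining [-46, -11, -32] -> largest is -11
  Remaining [-46, -32] -> largest is -32
  Remaining [-46] -> largest is -46
Collecting the picks in order gives the descending list.
Final answer: [41, 40, 35, 11, -11, -32, -46]


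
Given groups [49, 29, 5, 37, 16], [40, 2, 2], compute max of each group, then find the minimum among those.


Find max of each group:
  Group 1: [49, 29, 5, 37, 16] -> max = 49
  Group 2: [40, 2, 2] -> max = 40
Maxes: [49, 40]
Minimum of maxes = 40
Final answer: 40


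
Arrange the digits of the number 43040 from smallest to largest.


The number 43040 has digits: 4, 3, 0, 4, 0
Sorted: 0, 0, 3, 4, 4
Joining the sorted digits gives the result.
Final answer: 00344


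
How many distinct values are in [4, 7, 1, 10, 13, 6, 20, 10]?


List all unique values:
Distinct values: [1, 4, 6, 7, 10, 13, 20]
Count = 7
Final answer: 7


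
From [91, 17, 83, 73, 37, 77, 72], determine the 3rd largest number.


Sort descending: [91, 83, 77, 73, 72, 37, 17]
The 3rd element (1-indexed) is at index 2.
Value = 77
Final answer: 77


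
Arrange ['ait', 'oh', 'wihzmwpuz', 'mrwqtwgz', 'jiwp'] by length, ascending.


Compute lengths:
  'ait' has length 3
  'oh' has length 2
  'wihzmwpuz' has length 9
  'mrwqtwgz' has length 8
  'jiwp' has length 4
Lengths in increasing order: 2 < 3 < 4 < 8 < 9
Listing the words in that order gives the answer.
Final answer: ['oh', 'ait', 'jiwp', 'mrwqtwgz', 'wihzmwpuz']


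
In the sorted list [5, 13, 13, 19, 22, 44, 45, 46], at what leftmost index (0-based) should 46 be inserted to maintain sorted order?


List is sorted: [5, 13, 13, 19, 22, 44, 45, 46]
We need the leftmost position where 46 can be inserted, i.e. the first index whose element is >= 46 (or the end of the list if none is).
Binary search with low=0, high=8 (0-based indices):
  low=0, high=8, mid=4: a[4]=22 < 46, so low = 5
  low=5, high=8, mid=6: a[6]=45 < 46, so low = 7
  low=7, high=8, mid=7: a[7]=46 >= 46, so high = 7
Now low = high = 7, so the insertion index is 7.
Final answer: 7


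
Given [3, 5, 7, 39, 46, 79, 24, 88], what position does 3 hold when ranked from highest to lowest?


Sort descending: [88, 79, 46, 39, 24, 7, 5, 3]
Find 3 in the sorted list.
3 is at position 8.
Final answer: 8


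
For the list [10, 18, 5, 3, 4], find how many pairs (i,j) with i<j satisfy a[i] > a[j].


For each element, count the later elements that are smaller than it:
  10 (index 0): smaller elements after it = [5, 3, 4] -> 3
  18 (index 1): smaller elements after it = [5, 3, 4] -> 3
  5 (index 2): smaller elements after it = [3, 4] -> 2
  3 (index 3): smaller elements after it = [] -> 0
Total inversions = 3 + 3 + 2 + 0 = 8
Final answer: 8


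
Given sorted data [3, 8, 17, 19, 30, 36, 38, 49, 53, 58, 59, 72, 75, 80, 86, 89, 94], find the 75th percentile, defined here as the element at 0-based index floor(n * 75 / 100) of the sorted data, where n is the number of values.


The dataset has n = 17 elements.
Index = floor(17 * 75 / 100) = floor(1275 / 100) = floor(12.75) = 12
Counting from index 0 in the sorted data, the element at index 12 is 75.
Final answer: 75


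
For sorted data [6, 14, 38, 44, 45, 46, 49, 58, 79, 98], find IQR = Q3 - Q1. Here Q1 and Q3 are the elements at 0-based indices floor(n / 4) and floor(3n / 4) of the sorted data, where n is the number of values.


The data has n = 10 elements.
Q1 index = floor(10 / 4) = floor(2.5) = 2; Q3 index = floor(3 * 10 / 4) = floor(7.5) = 7
Q1 = element at index 2 = 38
Q3 = element at index 7 = 58
IQR = 58 - 38 = 20
Final answer: 20


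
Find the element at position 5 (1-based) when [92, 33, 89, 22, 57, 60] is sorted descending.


Sort descending: [92, 89, 60, 57, 33, 22]
The 5th element (1-indexed) is at index 4.
Value = 33
Final answer: 33


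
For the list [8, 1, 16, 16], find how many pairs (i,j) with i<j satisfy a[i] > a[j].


For each element, count the later elements that are smaller than it:
  8 (index 0): smaller elements after it = [1] -> 1
  1 (index 1): smaller elements after it = [] -> 0
  16 (index 2): smaller elements after it = [] -> 0
Total inversions = 1 + 0 + 0 = 1
Final answer: 1


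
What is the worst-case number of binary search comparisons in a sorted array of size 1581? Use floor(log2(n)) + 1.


Binary search halves the search space each step.
Maximum comparisons = floor(log2(1581)) + 1
log2(1581) = 10.6266
floor(log2(1581)) = 10, so 10 + 1 = 11
Final answer: 11


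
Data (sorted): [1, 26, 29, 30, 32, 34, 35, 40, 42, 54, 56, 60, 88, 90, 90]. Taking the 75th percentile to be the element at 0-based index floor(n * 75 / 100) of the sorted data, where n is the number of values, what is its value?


The dataset has n = 15 elements.
Index = floor(15 * 75 / 100) = floor(1125 / 100) = floor(11.25) = 11
Counting from index 0 in the sorted data, the element at index 11 is 60.
Final answer: 60


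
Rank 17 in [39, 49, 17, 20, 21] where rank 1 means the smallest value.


Sort ascending: [17, 20, 21, 39, 49]
Find 17 in the sorted list.
17 is at position 1 (1-indexed).
Final answer: 1


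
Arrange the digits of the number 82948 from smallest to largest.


The number 82948 has digits: 8, 2, 9, 4, 8
Sorted: 2, 4, 8, 8, 9
Joining the sorted digits gives the result.
Final answer: 24889


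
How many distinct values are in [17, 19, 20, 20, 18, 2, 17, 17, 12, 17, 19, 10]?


List all unique values:
Distinct values: [2, 10, 12, 17, 18, 19, 20]
Count = 7
Final answer: 7


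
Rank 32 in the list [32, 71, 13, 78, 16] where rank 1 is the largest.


Sort descending: [78, 71, 32, 16, 13]
Find 32 in the sorted list.
32 is at position 3.
Final answer: 3


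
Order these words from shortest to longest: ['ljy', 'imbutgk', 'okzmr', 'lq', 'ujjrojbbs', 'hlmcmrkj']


Compute lengths:
  'ljy' has length 3
  'imbutgk' has length 7
  'okzmr' has length 5
  'lq' has length 2
  'ujjrojbbs' has length 9
  'hlmcmrkj' has length 8
Lengths in increasing order: 2 < 3 < 5 < 7 < 8 < 9
Listing the words in that order gives the answer.
Final answer: ['lq', 'ljy', 'okzmr', 'imbutgk', 'hlmcmrkj', 'ujjrojbbs']


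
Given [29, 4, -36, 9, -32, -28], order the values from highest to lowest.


Original list: [29, 4, -36, 9, -32, -28]
Repeatedly take the largest remaining element:
  Remaining [29, 4, -36, 9, -32, -28] -> largest is 29
  Remaining [4, -36, 9, -32, -28] -> largest is 9
  Remaining [4, -36, -32, -28] -> largest is 4
  Remaining [-36, -32, -28] -> largest is -28
  Remaining [-36, -32] -> largest is -32
  Remaining [-36] -> largest is -36
Collecting the picks in order gives the descending list.
Final answer: [29, 9, 4, -28, -32, -36]


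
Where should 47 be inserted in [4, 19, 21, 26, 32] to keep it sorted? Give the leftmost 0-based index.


List is sorted: [4, 19, 21, 26, 32]
We need the leftmost position where 47 can be inserted, i.e. the first index whose element is >= 47 (or the end of the list if none is).
Binary search with low=0, high=5 (0-based indices):
  low=0, high=5, mid=2: a[2]=21 < 47, so low = 3
  low=3, high=5, mid=4: a[4]=32 < 47, so low = 5
Now low = high = 5, so the insertion index is 5.
Final answer: 5


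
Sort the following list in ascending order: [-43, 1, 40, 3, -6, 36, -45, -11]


Original list: [-43, 1, 40, 3, -6, 36, -45, -11]
Repeatedly take the smallest remaining element:
  Remaining [-43, 1, 40, 3, -6, 36, -45, -11] -> smallest is -45
  Remaining [-43, 1, 40, 3, -6, 36, -11] -> smallest is -43
  Remaining [1, 40, 3, -6, 36, -11] -> smallest is -11
  Remaining [1, 40, 3, -6, 36] -> smallest is -6
  Remaining [1, 40, 3, 36] -> smallest is 1
  Remaining [40, 3, 36] -> smallest is 3
  Remaining [40, 36] -> smallest is 36
  Remaining [40] -> smallest is 40
Collecting the picks in order gives the sorted list.
Final answer: [-45, -43, -11, -6, 1, 3, 36, 40]


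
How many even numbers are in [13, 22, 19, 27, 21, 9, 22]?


Check each element:
  13 is odd
  22 is even
  19 is odd
  27 is odd
  21 is odd
  9 is odd
  22 is even
Evens: [22, 22]
Count of evens = 2
Final answer: 2


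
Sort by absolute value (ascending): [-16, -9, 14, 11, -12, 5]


Compute absolute values:
  |-16| = 16
  |-9| = 9
  |14| = 14
  |11| = 11
  |-12| = 12
  |5| = 5
Absolute values in increasing order: 5 < 9 < 11 < 12 < 14 < 16
Listing the original numbers in that order gives the answer.
Final answer: [5, -9, 11, -12, 14, -16]


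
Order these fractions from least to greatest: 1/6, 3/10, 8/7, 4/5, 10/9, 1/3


Convert to decimal for comparison:
  1/6 = 0.1667
  3/10 = 0.3
  8/7 = 1.1429
  4/5 = 0.8
  10/9 = 1.1111
  1/3 = 0.3333
Decimals in increasing order: 0.1667 < 0.3 < 0.3333 < 0.8 < 1.1111 < 1.1429
Writing each back as its fraction gives the sorted order.
Final answer: 1/6, 3/10, 1/3, 4/5, 10/9, 8/7


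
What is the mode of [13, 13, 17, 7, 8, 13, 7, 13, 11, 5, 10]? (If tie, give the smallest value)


Count the frequency of each value:
  5 appears 1 time(s)
  7 appears 2 time(s)
  8 appears 1 time(s)
  10 appears 1 time(s)
  11 appears 1 time(s)
  13 appears 4 time(s)
  17 appears 1 time(s)
Maximum frequency is 4.
Only 13 reaches that frequency, so it is the mode.
Final answer: 13


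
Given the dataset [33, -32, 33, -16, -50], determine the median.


First, sort the list: [-50, -32, -16, 33, 33]
The list has 5 elements (odd count).
The middle index is 2 (0-based), and the element there is -16.
Final answer: -16


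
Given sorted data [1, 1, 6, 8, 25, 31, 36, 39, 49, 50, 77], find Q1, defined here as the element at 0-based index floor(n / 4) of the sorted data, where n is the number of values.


The list has n = 11 elements.
Q1 index = floor(11 / 4) = floor(2.75) = 2
Counting from index 0 in the sorted data, the element at index 2 is 6.
Final answer: 6


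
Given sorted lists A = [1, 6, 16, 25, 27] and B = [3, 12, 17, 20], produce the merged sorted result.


List A: [1, 6, 16, 25, 27]
List B: [3, 12, 17, 20]
Repeatedly compare the front elements and take the smaller:
  1 vs 3 -> take 1
  6 vs 3 -> take 3
  6 vs 12 -> take 6
  16 vs 12 -> take 12
  16 vs 17 -> take 16
  25 vs 17 -> take 17
  25 vs 20 -> take 20
  B is exhausted; append the rest of A: [25, 27]
Final answer: [1, 3, 6, 12, 16, 17, 20, 25, 27]


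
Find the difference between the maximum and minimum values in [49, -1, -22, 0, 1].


Maximum value: 49
Minimum value: -22
Range = 49 - (-22) = 71
Final answer: 71


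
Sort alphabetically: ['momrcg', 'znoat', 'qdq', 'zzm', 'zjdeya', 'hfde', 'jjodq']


Compare strings character by character (the first differing letter decides):
  'hfde' < 'jjodq' since 'h' < 'j' at position 1
  'jjodq' < 'momrcg' since 'j' < 'm' at position 1
  'momrcg' < 'qdq' since 'm' < 'q' at position 1
  'qdq' < 'zjdeya' since 'q' < 'z' at position 1
  'zjdeya' < 'znoat' since 'j' < 'n' at position 2
  'znoat' < 'zzm' since 'n' < 'z' at position 2
Chaining these comparisons gives the alphabetical order.
Final answer: ['hfde', 'jjodq', 'momrcg', 'qdq', 'zjdeya', 'znoat', 'zzm']


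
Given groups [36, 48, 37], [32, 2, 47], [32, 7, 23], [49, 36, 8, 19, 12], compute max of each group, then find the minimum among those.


Find max of each group:
  Group 1: [36, 48, 37] -> max = 48
  Group 2: [32, 2, 47] -> max = 47
  Group 3: [32, 7, 23] -> max = 32
  Group 4: [49, 36, 8, 19, 12] -> max = 49
Maxes: [48, 47, 32, 49]
Minimum of maxes = 32
Final answer: 32


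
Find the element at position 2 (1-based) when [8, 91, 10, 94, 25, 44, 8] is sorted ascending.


Sort ascending: [8, 8, 10, 25, 44, 91, 94]
The 2nd element (1-indexed) is at index 1.
Value = 8
Final answer: 8


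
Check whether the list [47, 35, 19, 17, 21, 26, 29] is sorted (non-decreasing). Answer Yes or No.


Check consecutive pairs:
  47 <= 35? False
  35 <= 19? False
  19 <= 17? False
  17 <= 21? True
  21 <= 26? True
  26 <= 29? True
3 consecutive pair(s) are out of order, so the list is not sorted.
Final answer: No


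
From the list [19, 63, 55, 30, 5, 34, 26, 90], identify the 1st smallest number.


Sort ascending: [5, 19, 26, 30, 34, 55, 63, 90]
The 1st element (1-indexed) is at index 0.
Value = 5
Final answer: 5


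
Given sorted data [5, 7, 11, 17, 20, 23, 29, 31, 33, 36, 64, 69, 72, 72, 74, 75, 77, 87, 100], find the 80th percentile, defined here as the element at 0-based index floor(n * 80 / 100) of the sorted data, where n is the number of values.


The dataset has n = 19 elements.
Index = floor(19 * 80 / 100) = floor(1520 / 100) = floor(15.2) = 15
Counting from index 0 in the sorted data, the element at index 15 is 75.
Final answer: 75


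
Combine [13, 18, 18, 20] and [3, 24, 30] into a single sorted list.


List A: [13, 18, 18, 20]
List B: [3, 24, 30]
Repeatedly compare the front elements and take the smaller:
  13 vs 3 -> take 3
  13 vs 24 -> take 13
  18 vs 24 -> take 18
  18 vs 24 -> take 18
  20 vs 24 -> take 20
  A is exhausted; append the rest of B: [24, 30]
Final answer: [3, 13, 18, 18, 20, 24, 30]


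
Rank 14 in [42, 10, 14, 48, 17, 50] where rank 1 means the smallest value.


Sort ascending: [10, 14, 17, 42, 48, 50]
Find 14 in the sorted list.
14 is at position 2 (1-indexed).
Final answer: 2


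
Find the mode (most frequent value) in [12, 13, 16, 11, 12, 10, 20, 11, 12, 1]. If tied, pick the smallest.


Count the frequency of each value:
  1 appears 1 time(s)
  10 appears 1 time(s)
  11 appears 2 time(s)
  12 appears 3 time(s)
  13 appears 1 time(s)
  16 appears 1 time(s)
  20 appears 1 time(s)
Maximum frequency is 3.
Only 12 reaches that frequency, so it is the mode.
Final answer: 12


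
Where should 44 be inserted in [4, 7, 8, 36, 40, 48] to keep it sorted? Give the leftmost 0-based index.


List is sorted: [4, 7, 8, 36, 40, 48]
We need the leftmost position where 44 can be inserted, i.e. the first index whose element is >= 44 (or the end of the list if none is).
Binary search with low=0, high=6 (0-based indices):
  low=0, high=6, mid=3: a[3]=36 < 44, so low = 4
  low=4, high=6, mid=5: a[5]=48 >= 44, so high = 5
  low=4, high=5, mid=4: a[4]=40 < 44, so low = 5
Now low = high = 5, so the insertion index is 5.
Final answer: 5


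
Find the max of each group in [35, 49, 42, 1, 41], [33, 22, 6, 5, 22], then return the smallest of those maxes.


Find max of each group:
  Group 1: [35, 49, 42, 1, 41] -> max = 49
  Group 2: [33, 22, 6, 5, 22] -> max = 33
Maxes: [49, 33]
Minimum of maxes = 33
Final answer: 33


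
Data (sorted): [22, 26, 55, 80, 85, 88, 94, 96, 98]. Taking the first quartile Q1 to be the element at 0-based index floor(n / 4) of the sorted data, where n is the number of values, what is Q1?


The list has n = 9 elements.
Q1 index = floor(9 / 4) = floor(2.25) = 2
Counting from index 0 in the sorted data, the element at index 2 is 55.
Final answer: 55


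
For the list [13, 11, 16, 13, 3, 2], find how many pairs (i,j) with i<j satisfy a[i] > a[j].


For each element, count the later elements that are smaller than it:
  13 (index 0): smaller elements after it = [11, 3, 2] -> 3
  11 (index 1): smaller elements after it = [3, 2] -> 2
  16 (index 2): smaller elements after it = [13, 3, 2] -> 3
  13 (index 3): smaller elements after it = [3, 2] -> 2
  3 (index 4): smaller elements after it = [2] -> 1
Total inversions = 3 + 2 + 3 + 2 + 1 = 11
Final answer: 11


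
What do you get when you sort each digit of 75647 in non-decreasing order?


The number 75647 has digits: 7, 5, 6, 4, 7
Sorted: 4, 5, 6, 7, 7
Joining the sorted digits gives the result.
Final answer: 45677


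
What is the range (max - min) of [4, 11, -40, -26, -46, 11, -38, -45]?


Maximum value: 11
Minimum value: -46
Range = 11 - (-46) = 57
Final answer: 57


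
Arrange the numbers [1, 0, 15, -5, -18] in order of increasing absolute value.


Compute absolute values:
  |1| = 1
  |0| = 0
  |15| = 15
  |-5| = 5
  |-18| = 18
Absolute values in increasing order: 0 < 1 < 5 < 15 < 18
Listing the original numbers in that order gives the answer.
Final answer: [0, 1, -5, 15, -18]


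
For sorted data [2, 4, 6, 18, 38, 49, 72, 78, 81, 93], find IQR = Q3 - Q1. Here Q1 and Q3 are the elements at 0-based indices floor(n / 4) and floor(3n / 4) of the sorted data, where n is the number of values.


The data has n = 10 elements.
Q1 index = floor(10 / 4) = floor(2.5) = 2; Q3 index = floor(3 * 10 / 4) = floor(7.5) = 7
Q1 = element at index 2 = 6
Q3 = element at index 7 = 78
IQR = 78 - 6 = 72
Final answer: 72


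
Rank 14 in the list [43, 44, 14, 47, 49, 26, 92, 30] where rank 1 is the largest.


Sort descending: [92, 49, 47, 44, 43, 30, 26, 14]
Find 14 in the sorted list.
14 is at position 8.
Final answer: 8


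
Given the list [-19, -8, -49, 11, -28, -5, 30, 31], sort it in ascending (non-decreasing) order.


Original list: [-19, -8, -49, 11, -28, -5, 30, 31]
Repeatedly take the smallest remaining element:
  Remaining [-19, -8, -49, 11, -28, -5, 30, 31] -> smallest is -49
  Remaining [-19, -8, 11, -28, -5, 30, 31] -> smallest is -28
  Remaining [-19, -8, 11, -5, 30, 31] -> smallest is -19
  Remaining [-8, 11, -5, 30, 31] -> smallest is -8
  Remaining [11, -5, 30, 31] -> smallest is -5
  Remaining [11, 30, 31] -> smallest is 11
  Remaining [30, 31] -> smallest is 30
  Remaining [31] -> smallest is 31
Collecting the picks in order gives the sorted list.
Final answer: [-49, -28, -19, -8, -5, 11, 30, 31]


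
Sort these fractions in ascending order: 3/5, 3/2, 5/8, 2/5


Convert to decimal for comparison:
  3/5 = 0.6
  3/2 = 1.5
  5/8 = 0.625
  2/5 = 0.4
Decimals in increasing order: 0.4 < 0.6 < 0.625 < 1.5
Writing each back as its fraction gives the sorted order.
Final answer: 2/5, 3/5, 5/8, 3/2


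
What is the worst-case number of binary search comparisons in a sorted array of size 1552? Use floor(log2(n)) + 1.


Binary search halves the search space each step.
Maximum comparisons = floor(log2(1552)) + 1
log2(1552) = 10.5999
floor(log2(1552)) = 10, so 10 + 1 = 11
Final answer: 11


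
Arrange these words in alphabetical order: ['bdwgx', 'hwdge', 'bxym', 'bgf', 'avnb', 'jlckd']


Compare strings character by character (the first differing letter decides):
  'avnb' < 'bdwgx' since 'a' < 'b' at position 1
  'bdwgx' < 'bgf' since 'd' < 'g' at position 2
  'bgf' < 'bxym' since 'g' < 'x' at position 2
  'bxym' < 'hwdge' since 'b' < 'h' at position 1
  'hwdge' < 'jlckd' since 'h' < 'j' at position 1
Chaining these comparisons gives the alphabetical order.
Final answer: ['avnb', 'bdwgx', 'bgf', 'bxym', 'hwdge', 'jlckd']


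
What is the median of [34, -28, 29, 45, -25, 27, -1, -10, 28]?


First, sort the list: [-28, -25, -10, -1, 27, 28, 29, 34, 45]
The list has 9 elements (odd count).
The middle index is 4 (0-based), and the element there is 27.
Final answer: 27


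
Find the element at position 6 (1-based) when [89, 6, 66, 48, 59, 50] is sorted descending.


Sort descending: [89, 66, 59, 50, 48, 6]
The 6th element (1-indexed) is at index 5.
Value = 6
Final answer: 6


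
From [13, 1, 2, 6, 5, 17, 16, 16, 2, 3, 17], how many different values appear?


List all unique values:
Distinct values: [1, 2, 3, 5, 6, 13, 16, 17]
Count = 8
Final answer: 8


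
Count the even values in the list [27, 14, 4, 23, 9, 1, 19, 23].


Check each element:
  27 is odd
  14 is even
  4 is even
  23 is odd
  9 is odd
  1 is odd
  19 is odd
  23 is odd
Evens: [14, 4]
Count of evens = 2
Final answer: 2


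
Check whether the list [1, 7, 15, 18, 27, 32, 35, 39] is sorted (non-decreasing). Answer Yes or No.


Check consecutive pairs:
  1 <= 7? True
  7 <= 15? True
  15 <= 18? True
  18 <= 27? True
  27 <= 32? True
  32 <= 35? True
  35 <= 39? True
Every consecutive pair is in order, so the list is non-decreasing.
Final answer: Yes


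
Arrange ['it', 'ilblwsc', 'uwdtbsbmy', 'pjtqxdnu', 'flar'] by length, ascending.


Compute lengths:
  'it' has length 2
  'ilblwsc' has length 7
  'uwdtbsbmy' has length 9
  'pjtqxdnu' has length 8
  'flar' has length 4
Lengths in increasing order: 2 < 4 < 7 < 8 < 9
Listing the words in that order gives the answer.
Final answer: ['it', 'flar', 'ilblwsc', 'pjtqxdnu', 'uwdtbsbmy']


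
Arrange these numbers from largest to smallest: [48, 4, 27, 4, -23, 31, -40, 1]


Original list: [48, 4, 27, 4, -23, 31, -40, 1]
Repeatedly take the largest remaining element:
  Remaining [48, 4, 27, 4, -23, 31, -40, 1] -> largest is 48
  Remaining [4, 27, 4, -23, 31, -40, 1] -> largest is 31
  Remaining [4, 27, 4, -23, -40, 1] -> largest is 27
  Remaining [4, 4, -23, -40, 1] -> largest is 4
  Remaining [4, -23, -40, 1] -> largest is 4
  Remaining [-23, -40, 1] -> largest is 1
  Remaining [-23, -40] -> largest is -23
  Remaining [-40] -> largest is -40
Collecting the picks in order gives the descending list.
Final answer: [48, 31, 27, 4, 4, 1, -23, -40]


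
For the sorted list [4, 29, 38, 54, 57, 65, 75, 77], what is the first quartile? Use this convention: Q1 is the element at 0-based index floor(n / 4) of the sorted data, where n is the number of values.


The list has n = 8 elements.
Q1 index = floor(8 / 4) = floor(2) = 2
Counting from index 0 in the sorted data, the element at index 2 is 38.
Final answer: 38


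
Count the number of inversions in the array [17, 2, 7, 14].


For each element, count the later elements that are smaller than it:
  17 (index 0): smaller elements after it = [2, 7, 14] -> 3
  2 (index 1): smaller elements after it = [] -> 0
  7 (index 2): smaller elements after it = [] -> 0
Total inversions = 3 + 0 + 0 = 3
Final answer: 3


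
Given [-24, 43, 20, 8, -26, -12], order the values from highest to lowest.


Original list: [-24, 43, 20, 8, -26, -12]
Repeatedly take the largest remaining element:
  Remaining [-24, 43, 20, 8, -26, -12] -> largest is 43
  Remaining [-24, 20, 8, -26, -12] -> largest is 20
  Remaining [-24, 8, -26, -12] -> largest is 8
  Remaining [-24, -26, -12] -> largest is -12
  Remaining [-24, -26] -> largest is -24
  Remaining [-26] -> largest is -26
Collecting the picks in order gives the descending list.
Final answer: [43, 20, 8, -12, -24, -26]


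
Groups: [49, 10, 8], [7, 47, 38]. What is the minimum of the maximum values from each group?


Find max of each group:
  Group 1: [49, 10, 8] -> max = 49
  Group 2: [7, 47, 38] -> max = 47
Maxes: [49, 47]
Minimum of maxes = 47
Final answer: 47


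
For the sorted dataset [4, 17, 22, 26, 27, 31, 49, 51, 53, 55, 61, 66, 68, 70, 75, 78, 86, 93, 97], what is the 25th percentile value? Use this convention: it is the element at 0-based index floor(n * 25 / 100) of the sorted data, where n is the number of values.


The dataset has n = 19 elements.
Index = floor(19 * 25 / 100) = floor(475 / 100) = floor(4.75) = 4
Counting from index 0 in the sorted data, the element at index 4 is 27.
Final answer: 27


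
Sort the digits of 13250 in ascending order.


The number 13250 has digits: 1, 3, 2, 5, 0
Sorted: 0, 1, 2, 3, 5
Joining the sorted digits gives the result.
Final answer: 01235


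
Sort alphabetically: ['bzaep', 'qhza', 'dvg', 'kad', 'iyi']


Compare strings character by character (the first differing letter decides):
  'bzaep' < 'dvg' since 'b' < 'd' at position 1
  'dvg' < 'iyi' since 'd' < 'i' at position 1
  'iyi' < 'kad' since 'i' < 'k' at position 1
  'kad' < 'qhza' since 'k' < 'q' at position 1
Chaining these comparisons gives the alphabetical order.
Final answer: ['bzaep', 'dvg', 'iyi', 'kad', 'qhza']


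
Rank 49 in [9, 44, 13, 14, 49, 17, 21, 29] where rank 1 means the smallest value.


Sort ascending: [9, 13, 14, 17, 21, 29, 44, 49]
Find 49 in the sorted list.
49 is at position 8 (1-indexed).
Final answer: 8


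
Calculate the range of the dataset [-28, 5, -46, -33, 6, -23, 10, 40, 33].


Maximum value: 40
Minimum value: -46
Range = 40 - (-46) = 86
Final answer: 86


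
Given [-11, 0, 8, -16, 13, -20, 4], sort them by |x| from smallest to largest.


Compute absolute values:
  |-11| = 11
  |0| = 0
  |8| = 8
  |-16| = 16
  |13| = 13
  |-20| = 20
  |4| = 4
Absolute values in increasing order: 0 < 4 < 8 < 11 < 13 < 16 < 20
Listing the original numbers in that order gives the answer.
Final answer: [0, 4, 8, -11, 13, -16, -20]


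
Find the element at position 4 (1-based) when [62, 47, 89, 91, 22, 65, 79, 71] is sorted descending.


Sort descending: [91, 89, 79, 71, 65, 62, 47, 22]
The 4th element (1-indexed) is at index 3.
Value = 71
Final answer: 71
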